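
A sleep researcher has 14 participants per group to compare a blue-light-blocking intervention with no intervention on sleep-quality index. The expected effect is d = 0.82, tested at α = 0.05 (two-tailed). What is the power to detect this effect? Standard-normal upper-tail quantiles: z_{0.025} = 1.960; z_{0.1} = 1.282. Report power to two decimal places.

power ≈ 0.58

For two equal groups, power = Φ(d·√(n/2) − z_{α/2}).
d·√(n/2) = 0.82 × √(14/2) = 0.82 × 2.646 = 2.170.
z_β = 2.170 − 1.960 = 0.210.
Power = Φ(0.210) = 0.583.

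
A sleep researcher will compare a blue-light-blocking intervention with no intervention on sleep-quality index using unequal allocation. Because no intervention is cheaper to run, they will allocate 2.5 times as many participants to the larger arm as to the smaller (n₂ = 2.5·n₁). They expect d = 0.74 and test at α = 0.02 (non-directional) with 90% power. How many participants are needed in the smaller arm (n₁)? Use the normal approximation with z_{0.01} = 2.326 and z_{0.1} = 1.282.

n₁ = 34

With allocation ratio k = n₂/n₁ = 2.5, Var(x̄₁−x̄₂) = σ²(1/n₁ + 1/(k·n₁)) = σ²·(k+1)/(k·n₁).
So n₁ = (1 + 1/k)·((z_{α/2} + z_β)/d)² = 1.400 × (3.608/0.74)².
n₁ = 1.400 × 23.77 = 33.3.
Round up: n₁ = 34, giving n₂ = 2.5 × 34 = 85.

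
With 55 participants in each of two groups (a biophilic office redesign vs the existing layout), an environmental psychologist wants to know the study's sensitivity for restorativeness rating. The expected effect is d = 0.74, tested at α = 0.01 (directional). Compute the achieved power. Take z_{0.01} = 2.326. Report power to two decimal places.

power ≈ 0.94

For two equal groups, power = Φ(d·√(n/2) − z_{α}).
d·√(n/2) = 0.74 × √(55/2) = 0.74 × 5.244 = 3.881.
z_β = 3.881 − 2.326 = 1.555.
Power = Φ(1.555) = 0.940.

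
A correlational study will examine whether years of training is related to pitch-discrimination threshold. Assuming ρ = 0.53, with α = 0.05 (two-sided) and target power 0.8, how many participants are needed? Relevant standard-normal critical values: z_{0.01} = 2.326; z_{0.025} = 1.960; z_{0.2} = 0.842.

n = 26

Fisher's z: C = ½·ln((1+r)/(1−r)) = ½·ln(3.2553) = 0.5901.
n = ((z_{α/2} + z_β)/C)² + 3.
(1.960 + 0.842) / 0.5901 = 2.802 / 0.5901 = 4.748.
n = 4.748² + 3 = 22.55 + 3 = 25.5.
Round up.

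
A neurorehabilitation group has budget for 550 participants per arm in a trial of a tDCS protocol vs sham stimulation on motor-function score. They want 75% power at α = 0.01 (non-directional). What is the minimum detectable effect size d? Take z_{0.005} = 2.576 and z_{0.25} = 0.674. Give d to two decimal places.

d_min ≈ 0.20

For two independent groups of n = 550 each: d_min = (z_{α/2} + z_β)·√(2/n).
z-sum = 2.576 + 0.674 = 3.250.
d_min = 3.250 × √(2/550) = 3.250 × 0.0603 = 0.196.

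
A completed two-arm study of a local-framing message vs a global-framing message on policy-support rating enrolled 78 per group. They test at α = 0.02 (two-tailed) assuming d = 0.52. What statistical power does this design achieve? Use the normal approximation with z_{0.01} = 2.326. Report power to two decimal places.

power ≈ 0.82

For two equal groups, power = Φ(d·√(n/2) − z_{α/2}).
d·√(n/2) = 0.52 × √(78/2) = 0.52 × 6.245 = 3.247.
z_β = 3.247 − 2.326 = 0.921.
Power = Φ(0.921) = 0.822.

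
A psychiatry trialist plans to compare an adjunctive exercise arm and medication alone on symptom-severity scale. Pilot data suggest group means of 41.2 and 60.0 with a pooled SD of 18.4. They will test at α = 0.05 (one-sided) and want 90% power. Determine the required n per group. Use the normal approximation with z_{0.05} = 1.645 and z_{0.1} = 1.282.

n = 17 per group

Cohen's d = |M₁ − M₂| / SD_pooled = |41.2 − 60.0| / 18.4 = 18.8 / 18.4 = 1.022.
For two independent groups with equal n: n = 2·((z_{α} + z_β) / d)².
z_{α} + z_β = 1.645 + 1.282 = 2.927.
n = 2 × (2.927 / 1.022)² = 2 × 2.864² = 2 × 8.20 = 16.4.
Round up to the next whole participant.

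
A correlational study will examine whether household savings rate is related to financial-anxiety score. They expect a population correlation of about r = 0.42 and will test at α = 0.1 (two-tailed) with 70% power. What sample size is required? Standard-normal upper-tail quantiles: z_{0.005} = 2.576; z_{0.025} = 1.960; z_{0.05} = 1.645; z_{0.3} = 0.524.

n = 27

Fisher's z: C = ½·ln((1+r)/(1−r)) = ½·ln(2.4483) = 0.4477.
n = ((z_{α/2} + z_β)/C)² + 3.
(1.645 + 0.524) / 0.4477 = 2.169 / 0.4477 = 4.845.
n = 4.845² + 3 = 23.47 + 3 = 26.5.
Round up.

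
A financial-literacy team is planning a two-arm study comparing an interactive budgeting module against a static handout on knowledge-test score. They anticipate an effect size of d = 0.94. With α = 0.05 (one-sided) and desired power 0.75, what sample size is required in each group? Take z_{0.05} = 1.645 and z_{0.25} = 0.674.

For two independent groups with equal n: n = 2·((z_{α} + z_β) / d)².
z_{α} + z_β = 1.645 + 0.674 = 2.319.
n = 2 × (2.319 / 0.94)² = 2 × 2.467² = 2 × 6.09 = 12.2.
Round up to the next whole participant.

n = 13 per group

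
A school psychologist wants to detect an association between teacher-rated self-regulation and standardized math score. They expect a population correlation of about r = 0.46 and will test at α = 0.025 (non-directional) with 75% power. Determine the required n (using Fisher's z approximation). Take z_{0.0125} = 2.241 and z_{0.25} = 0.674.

n = 38

Fisher's z: C = ½·ln((1+r)/(1−r)) = ½·ln(2.7037) = 0.4973.
n = ((z_{α/2} + z_β)/C)² + 3.
(2.241 + 0.674) / 0.4973 = 2.915 / 0.4973 = 5.862.
n = 5.862² + 3 = 34.36 + 3 = 37.4.
Round up.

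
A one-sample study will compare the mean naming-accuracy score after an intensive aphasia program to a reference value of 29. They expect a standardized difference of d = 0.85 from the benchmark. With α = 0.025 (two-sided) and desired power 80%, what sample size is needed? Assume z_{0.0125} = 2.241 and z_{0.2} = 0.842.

For a one-sample test: n = ((z_{α/2} + z_β) / d)².
z_{α/2} + z_β = 2.241 + 0.842 = 3.083.
n = (3.083 / 0.85)² = 3.627² = 13.16.
Round up.

n = 14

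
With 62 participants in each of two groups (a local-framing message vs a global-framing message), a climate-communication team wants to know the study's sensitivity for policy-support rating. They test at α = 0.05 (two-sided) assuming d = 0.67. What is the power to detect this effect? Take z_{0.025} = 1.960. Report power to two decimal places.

For two equal groups, power = Φ(d·√(n/2) − z_{α/2}).
d·√(n/2) = 0.67 × √(62/2) = 0.67 × 5.568 = 3.730.
z_β = 3.730 − 1.960 = 1.770.
Power = Φ(1.770) = 0.962.

power ≈ 0.96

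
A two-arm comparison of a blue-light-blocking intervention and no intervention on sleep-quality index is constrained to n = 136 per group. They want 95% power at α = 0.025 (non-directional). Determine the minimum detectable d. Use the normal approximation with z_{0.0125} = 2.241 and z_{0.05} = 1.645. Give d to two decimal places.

d_min ≈ 0.47

For two independent groups of n = 136 each: d_min = (z_{α/2} + z_β)·√(2/n).
z-sum = 2.241 + 1.645 = 3.886.
d_min = 3.886 × √(2/136) = 3.886 × 0.1213 = 0.471.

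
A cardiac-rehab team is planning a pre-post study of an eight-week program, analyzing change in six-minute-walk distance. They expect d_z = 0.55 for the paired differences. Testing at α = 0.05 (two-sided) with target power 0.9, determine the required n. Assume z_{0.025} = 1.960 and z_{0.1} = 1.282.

For a paired (one-sample on differences) test: n = ((z_{α/2} + z_β) / d)².
z_{α/2} + z_β = 1.960 + 1.282 = 3.242.
n = (3.242 / 0.55)² = 5.895² = 34.75.
Round up.

n = 35 pairs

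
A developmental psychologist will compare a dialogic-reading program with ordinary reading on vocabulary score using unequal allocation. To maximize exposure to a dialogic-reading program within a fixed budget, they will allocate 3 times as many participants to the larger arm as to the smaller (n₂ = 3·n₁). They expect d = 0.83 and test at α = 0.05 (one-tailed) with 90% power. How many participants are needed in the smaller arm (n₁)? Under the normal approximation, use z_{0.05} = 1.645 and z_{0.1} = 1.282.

With allocation ratio k = n₂/n₁ = 3, Var(x̄₁−x̄₂) = σ²(1/n₁ + 1/(k·n₁)) = σ²·(k+1)/(k·n₁).
So n₁ = (1 + 1/k)·((z_{α} + z_β)/d)² = 1.333 × (2.927/0.83)².
n₁ = 1.333 × 12.44 = 16.6.
Round up: n₁ = 17, giving n₂ = 3 × 17 = 51.

n₁ = 17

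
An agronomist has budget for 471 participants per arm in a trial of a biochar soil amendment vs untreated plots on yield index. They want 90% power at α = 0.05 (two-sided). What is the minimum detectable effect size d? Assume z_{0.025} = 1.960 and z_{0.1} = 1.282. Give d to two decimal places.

For two independent groups of n = 471 each: d_min = (z_{α/2} + z_β)·√(2/n).
z-sum = 1.960 + 1.282 = 3.242.
d_min = 3.242 × √(2/471) = 3.242 × 0.0652 = 0.211.

d_min ≈ 0.21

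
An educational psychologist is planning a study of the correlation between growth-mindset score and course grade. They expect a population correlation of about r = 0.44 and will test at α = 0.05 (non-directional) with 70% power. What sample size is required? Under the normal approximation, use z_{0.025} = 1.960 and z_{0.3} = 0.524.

Fisher's z: C = ½·ln((1+r)/(1−r)) = ½·ln(2.5714) = 0.4722.
n = ((z_{α/2} + z_β)/C)² + 3.
(1.960 + 0.524) / 0.4722 = 2.484 / 0.4722 = 5.260.
n = 5.260² + 3 = 27.67 + 3 = 30.7.
Round up.

n = 31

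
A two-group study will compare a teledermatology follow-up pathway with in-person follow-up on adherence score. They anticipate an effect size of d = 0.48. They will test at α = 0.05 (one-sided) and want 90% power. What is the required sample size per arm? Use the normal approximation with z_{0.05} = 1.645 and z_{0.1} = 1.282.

For two independent groups with equal n: n = 2·((z_{α} + z_β) / d)².
z_{α} + z_β = 1.645 + 1.282 = 2.927.
n = 2 × (2.927 / 0.48)² = 2 × 6.098² = 2 × 37.18 = 74.4.
Round up to the next whole participant.

n = 75 per group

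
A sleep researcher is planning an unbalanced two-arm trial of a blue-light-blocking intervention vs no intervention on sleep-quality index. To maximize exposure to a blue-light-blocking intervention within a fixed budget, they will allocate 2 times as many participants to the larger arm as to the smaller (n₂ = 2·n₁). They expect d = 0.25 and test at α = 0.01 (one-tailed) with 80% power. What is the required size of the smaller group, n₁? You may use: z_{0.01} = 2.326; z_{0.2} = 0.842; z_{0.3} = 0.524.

n₁ = 241

With allocation ratio k = n₂/n₁ = 2, Var(x̄₁−x̄₂) = σ²(1/n₁ + 1/(k·n₁)) = σ²·(k+1)/(k·n₁).
So n₁ = (1 + 1/k)·((z_{α} + z_β)/d)² = 1.500 × (3.168/0.25)².
n₁ = 1.500 × 160.58 = 240.9.
Round up: n₁ = 241, giving n₂ = 2 × 241 = 482.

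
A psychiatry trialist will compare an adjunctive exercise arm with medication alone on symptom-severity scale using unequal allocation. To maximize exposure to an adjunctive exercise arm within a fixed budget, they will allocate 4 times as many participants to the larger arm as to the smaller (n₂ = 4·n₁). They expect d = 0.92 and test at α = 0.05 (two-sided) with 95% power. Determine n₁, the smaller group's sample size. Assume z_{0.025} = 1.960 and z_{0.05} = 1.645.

n₁ = 20

With allocation ratio k = n₂/n₁ = 4, Var(x̄₁−x̄₂) = σ²(1/n₁ + 1/(k·n₁)) = σ²·(k+1)/(k·n₁).
So n₁ = (1 + 1/k)·((z_{α/2} + z_β)/d)² = 1.250 × (3.605/0.92)².
n₁ = 1.250 × 15.35 = 19.2.
Round up: n₁ = 20, giving n₂ = 4 × 20 = 80.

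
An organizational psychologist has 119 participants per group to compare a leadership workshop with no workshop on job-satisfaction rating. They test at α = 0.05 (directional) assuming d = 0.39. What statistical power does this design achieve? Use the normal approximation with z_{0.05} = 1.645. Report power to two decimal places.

For two equal groups, power = Φ(d·√(n/2) − z_{α}).
d·√(n/2) = 0.39 × √(119/2) = 0.39 × 7.714 = 3.008.
z_β = 3.008 − 1.645 = 1.363.
Power = Φ(1.363) = 0.914.

power ≈ 0.91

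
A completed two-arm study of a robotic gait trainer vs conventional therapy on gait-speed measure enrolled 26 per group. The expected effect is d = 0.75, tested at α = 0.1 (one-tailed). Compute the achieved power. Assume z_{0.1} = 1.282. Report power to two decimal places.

For two equal groups, power = Φ(d·√(n/2) − z_{α}).
d·√(n/2) = 0.75 × √(26/2) = 0.75 × 3.606 = 2.704.
z_β = 2.704 − 1.282 = 1.422.
Power = Φ(1.422) = 0.923.

power ≈ 0.92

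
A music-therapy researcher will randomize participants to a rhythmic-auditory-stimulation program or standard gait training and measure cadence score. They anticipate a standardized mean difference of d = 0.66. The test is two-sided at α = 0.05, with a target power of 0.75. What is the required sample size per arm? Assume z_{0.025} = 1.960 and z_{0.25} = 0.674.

For two independent groups with equal n: n = 2·((z_{α/2} + z_β) / d)².
z_{α/2} + z_β = 1.960 + 0.674 = 2.634.
n = 2 × (2.634 / 0.66)² = 2 × 3.991² = 2 × 15.93 = 31.9.
Round up to the next whole participant.

n = 32 per group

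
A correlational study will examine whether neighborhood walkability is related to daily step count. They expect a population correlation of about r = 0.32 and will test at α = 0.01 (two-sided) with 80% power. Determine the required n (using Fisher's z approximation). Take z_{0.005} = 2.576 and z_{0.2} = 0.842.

n = 110

Fisher's z: C = ½·ln((1+r)/(1−r)) = ½·ln(1.9412) = 0.3316.
n = ((z_{α/2} + z_β)/C)² + 3.
(2.576 + 0.842) / 0.3316 = 3.418 / 0.3316 = 10.308.
n = 10.308² + 3 = 106.25 + 3 = 109.2.
Round up.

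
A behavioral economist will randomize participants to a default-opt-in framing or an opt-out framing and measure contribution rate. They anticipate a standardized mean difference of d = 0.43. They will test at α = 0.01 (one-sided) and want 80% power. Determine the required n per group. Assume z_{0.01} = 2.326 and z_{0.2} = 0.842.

For two independent groups with equal n: n = 2·((z_{α} + z_β) / d)².
z_{α} + z_β = 2.326 + 0.842 = 3.168.
n = 2 × (3.168 / 0.43)² = 2 × 7.367² = 2 × 54.28 = 108.6.
Round up to the next whole participant.

n = 109 per group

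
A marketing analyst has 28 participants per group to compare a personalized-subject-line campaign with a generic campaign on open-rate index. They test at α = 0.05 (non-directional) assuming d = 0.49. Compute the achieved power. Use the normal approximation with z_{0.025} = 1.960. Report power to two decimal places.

power ≈ 0.45

For two equal groups, power = Φ(d·√(n/2) − z_{α/2}).
d·√(n/2) = 0.49 × √(28/2) = 0.49 × 3.742 = 1.833.
z_β = 1.833 − 1.960 = -0.127.
Power = Φ(-0.127) = 0.450.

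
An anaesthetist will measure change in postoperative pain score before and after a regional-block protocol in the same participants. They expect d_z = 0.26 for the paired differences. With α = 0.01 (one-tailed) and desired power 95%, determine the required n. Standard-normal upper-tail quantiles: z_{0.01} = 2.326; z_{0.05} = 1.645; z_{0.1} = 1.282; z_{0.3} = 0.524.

For a paired (one-sample on differences) test: n = ((z_{α} + z_β) / d)².
z_{α} + z_β = 2.326 + 1.645 = 3.971.
n = (3.971 / 0.26)² = 15.273² = 233.27.
Round up.

n = 234 pairs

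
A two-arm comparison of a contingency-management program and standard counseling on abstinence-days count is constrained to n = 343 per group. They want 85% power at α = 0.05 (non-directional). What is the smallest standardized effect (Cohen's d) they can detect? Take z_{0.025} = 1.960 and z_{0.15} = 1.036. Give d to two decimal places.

d_min ≈ 0.23

For two independent groups of n = 343 each: d_min = (z_{α/2} + z_β)·√(2/n).
z-sum = 1.960 + 1.036 = 2.996.
d_min = 2.996 × √(2/343) = 2.996 × 0.0764 = 0.229.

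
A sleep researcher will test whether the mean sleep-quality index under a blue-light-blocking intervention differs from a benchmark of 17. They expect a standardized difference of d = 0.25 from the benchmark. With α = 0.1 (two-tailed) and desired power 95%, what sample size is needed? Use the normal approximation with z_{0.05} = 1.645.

n = 174

For a one-sample test: n = ((z_{α/2} + z_β) / d)².
z_{α/2} + z_β = 1.645 + 1.645 = 3.290.
n = (3.290 / 0.25)² = 13.160² = 173.19.
Round up.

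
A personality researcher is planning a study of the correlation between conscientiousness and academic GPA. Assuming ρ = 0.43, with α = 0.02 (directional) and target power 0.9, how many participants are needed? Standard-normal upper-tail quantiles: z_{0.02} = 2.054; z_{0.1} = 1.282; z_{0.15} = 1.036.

n = 56

Fisher's z: C = ½·ln((1+r)/(1−r)) = ½·ln(2.5088) = 0.4599.
n = ((z_{α} + z_β)/C)² + 3.
(2.054 + 1.282) / 0.4599 = 3.336 / 0.4599 = 7.254.
n = 7.254² + 3 = 52.62 + 3 = 55.6.
Round up.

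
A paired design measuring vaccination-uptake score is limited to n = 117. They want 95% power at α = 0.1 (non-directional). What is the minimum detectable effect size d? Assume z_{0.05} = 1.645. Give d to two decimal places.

d_min ≈ 0.30

For a single sample (or paired design) of n = 117: d_min = (z_{α/2} + z_β)/√n.
z-sum = 1.645 + 1.645 = 3.290.
d_min = 3.290 / √117 = 3.290 / 10.817 = 0.304.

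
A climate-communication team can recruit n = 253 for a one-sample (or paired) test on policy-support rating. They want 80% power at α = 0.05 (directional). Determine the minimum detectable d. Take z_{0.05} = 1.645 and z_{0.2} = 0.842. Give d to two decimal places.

For a single sample (or paired design) of n = 253: d_min = (z_{α} + z_β)/√n.
z-sum = 1.645 + 0.842 = 2.487.
d_min = 2.487 / √253 = 2.487 / 15.906 = 0.156.

d_min ≈ 0.16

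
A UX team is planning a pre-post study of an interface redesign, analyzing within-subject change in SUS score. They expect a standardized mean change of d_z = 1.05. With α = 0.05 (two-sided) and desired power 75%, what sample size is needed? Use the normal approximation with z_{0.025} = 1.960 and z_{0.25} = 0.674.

n = 7 pairs

For a paired (one-sample on differences) test: n = ((z_{α/2} + z_β) / d)².
z_{α/2} + z_β = 1.960 + 0.674 = 2.634.
n = (2.634 / 1.05)² = 2.509² = 6.29.
Round up.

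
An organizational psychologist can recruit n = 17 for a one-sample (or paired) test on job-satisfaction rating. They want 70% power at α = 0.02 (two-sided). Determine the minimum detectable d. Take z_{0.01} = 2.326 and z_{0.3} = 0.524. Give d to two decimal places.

For a single sample (or paired design) of n = 17: d_min = (z_{α/2} + z_β)/√n.
z-sum = 2.326 + 0.524 = 2.850.
d_min = 2.850 / √17 = 2.850 / 4.123 = 0.691.

d_min ≈ 0.69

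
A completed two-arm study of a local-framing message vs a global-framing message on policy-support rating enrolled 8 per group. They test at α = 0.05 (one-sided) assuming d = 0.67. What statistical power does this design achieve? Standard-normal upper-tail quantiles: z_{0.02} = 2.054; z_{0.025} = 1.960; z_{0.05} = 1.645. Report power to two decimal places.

For two equal groups, power = Φ(d·√(n/2) − z_{α}).
d·√(n/2) = 0.67 × √(8/2) = 0.67 × 2.000 = 1.340.
z_β = 1.340 − 1.645 = -0.305.
Power = Φ(-0.305) = 0.380.

power ≈ 0.38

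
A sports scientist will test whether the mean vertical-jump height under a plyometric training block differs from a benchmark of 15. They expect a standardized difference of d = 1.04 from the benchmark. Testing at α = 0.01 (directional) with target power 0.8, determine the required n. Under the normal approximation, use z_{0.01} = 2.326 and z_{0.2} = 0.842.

For a one-sample test: n = ((z_{α} + z_β) / d)².
z_{α} + z_β = 2.326 + 0.842 = 3.168.
n = (3.168 / 1.04)² = 3.046² = 9.28.
Round up.

n = 10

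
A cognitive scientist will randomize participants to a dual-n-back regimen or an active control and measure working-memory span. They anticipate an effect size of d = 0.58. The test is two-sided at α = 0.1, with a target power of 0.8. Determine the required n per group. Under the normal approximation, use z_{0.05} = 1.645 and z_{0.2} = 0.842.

n = 37 per group

For two independent groups with equal n: n = 2·((z_{α/2} + z_β) / d)².
z_{α/2} + z_β = 1.645 + 0.842 = 2.487.
n = 2 × (2.487 / 0.58)² = 2 × 4.288² = 2 × 18.39 = 36.8.
Round up to the next whole participant.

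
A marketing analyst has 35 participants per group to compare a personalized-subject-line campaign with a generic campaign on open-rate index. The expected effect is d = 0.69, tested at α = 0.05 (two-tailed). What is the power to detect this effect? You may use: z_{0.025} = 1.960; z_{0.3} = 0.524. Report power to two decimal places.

power ≈ 0.82

For two equal groups, power = Φ(d·√(n/2) − z_{α/2}).
d·√(n/2) = 0.69 × √(35/2) = 0.69 × 4.183 = 2.886.
z_β = 2.886 − 1.960 = 0.926.
Power = Φ(0.926) = 0.823.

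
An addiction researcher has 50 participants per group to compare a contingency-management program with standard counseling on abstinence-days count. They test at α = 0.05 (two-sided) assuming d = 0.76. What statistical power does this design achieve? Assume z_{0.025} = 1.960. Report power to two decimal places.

For two equal groups, power = Φ(d·√(n/2) − z_{α/2}).
d·√(n/2) = 0.76 × √(50/2) = 0.76 × 5.000 = 3.800.
z_β = 3.800 − 1.960 = 1.840.
Power = Φ(1.840) = 0.967.

power ≈ 0.97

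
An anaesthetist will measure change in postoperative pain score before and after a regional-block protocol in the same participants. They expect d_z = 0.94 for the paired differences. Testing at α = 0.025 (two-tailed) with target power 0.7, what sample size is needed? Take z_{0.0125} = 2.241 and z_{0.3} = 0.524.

For a paired (one-sample on differences) test: n = ((z_{α/2} + z_β) / d)².
z_{α/2} + z_β = 2.241 + 0.524 = 2.765.
n = (2.765 / 0.94)² = 2.941² = 8.65.
Round up.

n = 9 pairs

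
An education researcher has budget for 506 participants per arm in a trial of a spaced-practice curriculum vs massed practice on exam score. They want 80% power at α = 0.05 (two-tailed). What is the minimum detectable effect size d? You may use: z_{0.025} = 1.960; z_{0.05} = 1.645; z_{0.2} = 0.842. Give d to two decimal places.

d_min ≈ 0.18

For two independent groups of n = 506 each: d_min = (z_{α/2} + z_β)·√(2/n).
z-sum = 1.960 + 0.842 = 2.802.
d_min = 2.802 × √(2/506) = 2.802 × 0.0629 = 0.176.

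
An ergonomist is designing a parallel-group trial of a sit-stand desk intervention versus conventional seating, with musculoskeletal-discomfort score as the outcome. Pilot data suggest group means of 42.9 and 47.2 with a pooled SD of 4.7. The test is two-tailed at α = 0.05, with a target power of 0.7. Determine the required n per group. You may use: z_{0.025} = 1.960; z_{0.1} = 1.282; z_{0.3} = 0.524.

Cohen's d = |M₁ − M₂| / SD_pooled = |42.9 − 47.2| / 4.7 = 4.3 / 4.7 = 0.915.
For two independent groups with equal n: n = 2·((z_{α/2} + z_β) / d)².
z_{α/2} + z_β = 1.960 + 0.524 = 2.484.
n = 2 × (2.484 / 0.915)² = 2 × 2.715² = 2 × 7.37 = 14.7.
Round up to the next whole participant.

n = 15 per group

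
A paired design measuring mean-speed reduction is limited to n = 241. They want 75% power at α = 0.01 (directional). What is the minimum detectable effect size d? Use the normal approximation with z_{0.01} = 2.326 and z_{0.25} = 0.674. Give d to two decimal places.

d_min ≈ 0.19

For a single sample (or paired design) of n = 241: d_min = (z_{α} + z_β)/√n.
z-sum = 2.326 + 0.674 = 3.000.
d_min = 3.000 / √241 = 3.000 / 15.524 = 0.193.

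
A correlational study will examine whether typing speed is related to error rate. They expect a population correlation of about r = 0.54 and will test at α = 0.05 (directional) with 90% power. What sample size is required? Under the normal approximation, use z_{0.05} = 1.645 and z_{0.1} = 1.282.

Fisher's z: C = ½·ln((1+r)/(1−r)) = ½·ln(3.3478) = 0.6042.
n = ((z_{α} + z_β)/C)² + 3.
(1.645 + 1.282) / 0.6042 = 2.927 / 0.6042 = 4.844.
n = 4.844² + 3 = 23.47 + 3 = 26.5.
Round up.

n = 27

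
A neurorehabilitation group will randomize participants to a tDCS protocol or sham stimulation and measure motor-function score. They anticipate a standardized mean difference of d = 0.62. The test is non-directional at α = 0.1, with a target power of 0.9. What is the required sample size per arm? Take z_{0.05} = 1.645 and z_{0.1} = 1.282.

For two independent groups with equal n: n = 2·((z_{α/2} + z_β) / d)².
z_{α/2} + z_β = 1.645 + 1.282 = 2.927.
n = 2 × (2.927 / 0.62)² = 2 × 4.721² = 2 × 22.29 = 44.6.
Round up to the next whole participant.

n = 45 per group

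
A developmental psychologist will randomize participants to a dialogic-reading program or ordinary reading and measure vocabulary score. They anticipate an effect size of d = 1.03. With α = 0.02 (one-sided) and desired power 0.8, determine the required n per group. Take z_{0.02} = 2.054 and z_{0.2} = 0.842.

n = 16 per group

For two independent groups with equal n: n = 2·((z_{α} + z_β) / d)².
z_{α} + z_β = 2.054 + 0.842 = 2.896.
n = 2 × (2.896 / 1.03)² = 2 × 2.812² = 2 × 7.91 = 15.8.
Round up to the next whole participant.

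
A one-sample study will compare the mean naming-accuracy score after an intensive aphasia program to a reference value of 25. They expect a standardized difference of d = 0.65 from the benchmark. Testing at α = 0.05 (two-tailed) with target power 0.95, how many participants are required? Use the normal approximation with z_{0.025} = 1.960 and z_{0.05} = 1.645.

For a one-sample test: n = ((z_{α/2} + z_β) / d)².
z_{α/2} + z_β = 1.960 + 1.645 = 3.605.
n = (3.605 / 0.65)² = 5.546² = 30.76.
Round up.

n = 31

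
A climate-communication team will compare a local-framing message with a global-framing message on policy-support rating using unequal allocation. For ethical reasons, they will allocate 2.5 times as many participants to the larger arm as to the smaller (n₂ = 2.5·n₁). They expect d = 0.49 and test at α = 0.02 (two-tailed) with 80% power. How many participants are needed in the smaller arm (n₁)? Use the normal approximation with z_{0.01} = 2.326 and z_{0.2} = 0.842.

With allocation ratio k = n₂/n₁ = 2.5, Var(x̄₁−x̄₂) = σ²(1/n₁ + 1/(k·n₁)) = σ²·(k+1)/(k·n₁).
So n₁ = (1 + 1/k)·((z_{α/2} + z_β)/d)² = 1.400 × (3.168/0.49)².
n₁ = 1.400 × 41.80 = 58.5.
Round up: n₁ = 59, giving n₂ = ⌈2.5 × 59⌉ = ⌈147.5⌉ = 148.

n₁ = 59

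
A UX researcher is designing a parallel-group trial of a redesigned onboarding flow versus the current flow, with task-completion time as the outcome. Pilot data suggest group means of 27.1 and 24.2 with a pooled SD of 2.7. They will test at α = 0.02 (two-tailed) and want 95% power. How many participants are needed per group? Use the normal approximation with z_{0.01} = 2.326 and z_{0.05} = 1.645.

Cohen's d = |M₁ − M₂| / SD_pooled = |27.1 − 24.2| / 2.7 = 2.9 / 2.7 = 1.074.
For two independent groups with equal n: n = 2·((z_{α/2} + z_β) / d)².
z_{α/2} + z_β = 2.326 + 1.645 = 3.971.
n = 2 × (3.971 / 1.074)² = 2 × 3.697² = 2 × 13.67 = 27.3.
Round up to the next whole participant.

n = 28 per group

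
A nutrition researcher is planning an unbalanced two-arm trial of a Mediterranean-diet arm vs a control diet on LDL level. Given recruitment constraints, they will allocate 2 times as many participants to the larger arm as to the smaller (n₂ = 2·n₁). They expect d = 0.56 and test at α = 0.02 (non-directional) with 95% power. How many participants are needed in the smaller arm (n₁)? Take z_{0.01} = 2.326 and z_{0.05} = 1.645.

n₁ = 76

With allocation ratio k = n₂/n₁ = 2, Var(x̄₁−x̄₂) = σ²(1/n₁ + 1/(k·n₁)) = σ²·(k+1)/(k·n₁).
So n₁ = (1 + 1/k)·((z_{α/2} + z_β)/d)² = 1.500 × (3.971/0.56)².
n₁ = 1.500 × 50.28 = 75.4.
Round up: n₁ = 76, giving n₂ = 2 × 76 = 152.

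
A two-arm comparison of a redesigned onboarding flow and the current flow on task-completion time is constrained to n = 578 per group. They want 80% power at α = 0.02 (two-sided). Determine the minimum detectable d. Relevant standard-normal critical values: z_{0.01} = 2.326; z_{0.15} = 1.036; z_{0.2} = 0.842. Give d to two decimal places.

d_min ≈ 0.19

For two independent groups of n = 578 each: d_min = (z_{α/2} + z_β)·√(2/n).
z-sum = 2.326 + 0.842 = 3.168.
d_min = 3.168 × √(2/578) = 3.168 × 0.0588 = 0.186.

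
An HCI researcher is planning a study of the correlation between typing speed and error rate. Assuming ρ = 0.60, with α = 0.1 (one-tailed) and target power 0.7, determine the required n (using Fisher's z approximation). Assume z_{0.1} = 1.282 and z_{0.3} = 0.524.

n = 10

Fisher's z: C = ½·ln((1+r)/(1−r)) = ½·ln(4.0000) = 0.6931.
n = ((z_{α} + z_β)/C)² + 3.
(1.282 + 0.524) / 0.6931 = 1.806 / 0.6931 = 2.606.
n = 2.606² + 3 = 6.79 + 3 = 9.8.
Round up.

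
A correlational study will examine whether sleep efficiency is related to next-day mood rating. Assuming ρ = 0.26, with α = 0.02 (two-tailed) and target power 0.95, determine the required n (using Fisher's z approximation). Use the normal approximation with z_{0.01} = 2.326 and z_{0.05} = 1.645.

n = 226

Fisher's z: C = ½·ln((1+r)/(1−r)) = ½·ln(1.7027) = 0.2661.
n = ((z_{α/2} + z_β)/C)² + 3.
(2.326 + 1.645) / 0.2661 = 3.971 / 0.2661 = 14.923.
n = 14.923² + 3 = 222.69 + 3 = 225.7.
Round up.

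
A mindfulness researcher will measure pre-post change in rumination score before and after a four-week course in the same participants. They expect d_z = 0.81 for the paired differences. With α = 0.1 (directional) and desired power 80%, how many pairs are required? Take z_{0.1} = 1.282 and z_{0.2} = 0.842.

For a paired (one-sample on differences) test: n = ((z_{α} + z_β) / d)².
z_{α} + z_β = 1.282 + 0.842 = 2.124.
n = (2.124 / 0.81)² = 2.622² = 6.88.
Round up.

n = 7 pairs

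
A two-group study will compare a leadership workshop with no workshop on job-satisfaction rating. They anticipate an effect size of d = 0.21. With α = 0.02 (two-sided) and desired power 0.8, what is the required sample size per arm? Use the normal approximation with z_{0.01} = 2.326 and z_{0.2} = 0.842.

n = 456 per group

For two independent groups with equal n: n = 2·((z_{α/2} + z_β) / d)².
z_{α/2} + z_β = 2.326 + 0.842 = 3.168.
n = 2 × (3.168 / 0.21)² = 2 × 15.086² = 2 × 227.58 = 455.2.
Round up to the next whole participant.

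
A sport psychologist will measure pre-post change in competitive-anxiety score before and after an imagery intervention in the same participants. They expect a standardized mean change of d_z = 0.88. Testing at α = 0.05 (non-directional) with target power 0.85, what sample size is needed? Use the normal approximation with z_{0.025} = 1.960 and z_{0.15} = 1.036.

For a paired (one-sample on differences) test: n = ((z_{α/2} + z_β) / d)².
z_{α/2} + z_β = 1.960 + 1.036 = 2.996.
n = (2.996 / 0.88)² = 3.405² = 11.59.
Round up.

n = 12 pairs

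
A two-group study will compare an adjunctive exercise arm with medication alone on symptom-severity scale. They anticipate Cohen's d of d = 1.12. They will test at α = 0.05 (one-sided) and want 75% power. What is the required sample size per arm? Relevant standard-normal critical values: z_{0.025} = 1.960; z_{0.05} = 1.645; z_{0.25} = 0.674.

n = 9 per group

For two independent groups with equal n: n = 2·((z_{α} + z_β) / d)².
z_{α} + z_β = 1.645 + 0.674 = 2.319.
n = 2 × (2.319 / 1.12)² = 2 × 2.071² = 2 × 4.29 = 8.6.
Round up to the next whole participant.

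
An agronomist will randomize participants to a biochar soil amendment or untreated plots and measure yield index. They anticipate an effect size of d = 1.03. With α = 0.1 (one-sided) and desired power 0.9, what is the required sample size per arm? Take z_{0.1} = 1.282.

For two independent groups with equal n: n = 2·((z_{α} + z_β) / d)².
z_{α} + z_β = 1.282 + 1.282 = 2.564.
n = 2 × (2.564 / 1.03)² = 2 × 2.489² = 2 × 6.20 = 12.4.
Round up to the next whole participant.

n = 13 per group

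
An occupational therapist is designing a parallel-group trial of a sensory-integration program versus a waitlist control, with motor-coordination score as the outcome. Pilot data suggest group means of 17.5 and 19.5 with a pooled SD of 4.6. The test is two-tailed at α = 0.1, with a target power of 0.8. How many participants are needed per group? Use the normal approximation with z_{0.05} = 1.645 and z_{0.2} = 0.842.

Cohen's d = |M₁ − M₂| / SD_pooled = |17.5 − 19.5| / 4.6 = 2.0 / 4.6 = 0.435.
For two independent groups with equal n: n = 2·((z_{α/2} + z_β) / d)².
z_{α/2} + z_β = 1.645 + 0.842 = 2.487.
n = 2 × (2.487 / 0.435)² = 2 × 5.717² = 2 × 32.69 = 65.4.
Round up to the next whole participant.

n = 66 per group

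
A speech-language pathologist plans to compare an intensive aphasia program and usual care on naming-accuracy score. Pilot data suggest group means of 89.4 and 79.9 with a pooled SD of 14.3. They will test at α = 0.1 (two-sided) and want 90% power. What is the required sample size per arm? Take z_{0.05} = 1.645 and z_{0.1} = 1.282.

Cohen's d = |M₁ − M₂| / SD_pooled = |89.4 − 79.9| / 14.3 = 9.5 / 14.3 = 0.664.
For two independent groups with equal n: n = 2·((z_{α/2} + z_β) / d)².
z_{α/2} + z_β = 1.645 + 1.282 = 2.927.
n = 2 × (2.927 / 0.664)² = 2 × 4.408² = 2 × 19.43 = 38.9.
Round up to the next whole participant.

n = 39 per group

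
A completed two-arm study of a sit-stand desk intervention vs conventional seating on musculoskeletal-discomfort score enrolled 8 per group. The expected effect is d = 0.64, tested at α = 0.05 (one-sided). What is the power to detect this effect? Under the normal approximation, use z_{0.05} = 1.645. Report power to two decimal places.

power ≈ 0.36

For two equal groups, power = Φ(d·√(n/2) − z_{α}).
d·√(n/2) = 0.64 × √(8/2) = 0.64 × 2.000 = 1.280.
z_β = 1.280 − 1.645 = -0.365.
Power = Φ(-0.365) = 0.358.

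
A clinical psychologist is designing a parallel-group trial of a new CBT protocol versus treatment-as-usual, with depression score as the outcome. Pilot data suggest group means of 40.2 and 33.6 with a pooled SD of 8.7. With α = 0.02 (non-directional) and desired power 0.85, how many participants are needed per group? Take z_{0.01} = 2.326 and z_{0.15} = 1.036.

n = 40 per group

Cohen's d = |M₁ − M₂| / SD_pooled = |40.2 − 33.6| / 8.7 = 6.6 / 8.7 = 0.759.
For two independent groups with equal n: n = 2·((z_{α/2} + z_β) / d)².
z_{α/2} + z_β = 2.326 + 1.036 = 3.362.
n = 2 × (3.362 / 0.759)² = 2 × 4.430² = 2 × 19.62 = 39.2.
Round up to the next whole participant.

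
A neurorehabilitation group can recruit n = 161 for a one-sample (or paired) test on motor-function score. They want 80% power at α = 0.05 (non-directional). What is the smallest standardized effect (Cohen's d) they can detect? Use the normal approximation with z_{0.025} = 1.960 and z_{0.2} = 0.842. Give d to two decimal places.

d_min ≈ 0.22

For a single sample (or paired design) of n = 161: d_min = (z_{α/2} + z_β)/√n.
z-sum = 1.960 + 0.842 = 2.802.
d_min = 2.802 / √161 = 2.802 / 12.689 = 0.221.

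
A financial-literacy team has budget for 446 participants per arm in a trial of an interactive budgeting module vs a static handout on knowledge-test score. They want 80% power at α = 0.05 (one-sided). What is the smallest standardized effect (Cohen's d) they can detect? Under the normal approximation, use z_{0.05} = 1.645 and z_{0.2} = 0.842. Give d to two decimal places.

d_min ≈ 0.17

For two independent groups of n = 446 each: d_min = (z_{α} + z_β)·√(2/n).
z-sum = 1.645 + 0.842 = 2.487.
d_min = 2.487 × √(2/446) = 2.487 × 0.0670 = 0.167.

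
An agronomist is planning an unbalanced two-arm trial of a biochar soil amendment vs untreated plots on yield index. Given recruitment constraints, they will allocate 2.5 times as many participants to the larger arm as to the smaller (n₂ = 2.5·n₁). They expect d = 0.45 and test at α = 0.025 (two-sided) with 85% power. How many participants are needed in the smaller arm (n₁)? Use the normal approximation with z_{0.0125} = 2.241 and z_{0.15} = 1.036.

n₁ = 75

With allocation ratio k = n₂/n₁ = 2.5, Var(x̄₁−x̄₂) = σ²(1/n₁ + 1/(k·n₁)) = σ²·(k+1)/(k·n₁).
So n₁ = (1 + 1/k)·((z_{α/2} + z_β)/d)² = 1.400 × (3.277/0.45)².
n₁ = 1.400 × 53.03 = 74.2.
Round up: n₁ = 75, giving n₂ = ⌈2.5 × 75⌉ = ⌈187.5⌉ = 188.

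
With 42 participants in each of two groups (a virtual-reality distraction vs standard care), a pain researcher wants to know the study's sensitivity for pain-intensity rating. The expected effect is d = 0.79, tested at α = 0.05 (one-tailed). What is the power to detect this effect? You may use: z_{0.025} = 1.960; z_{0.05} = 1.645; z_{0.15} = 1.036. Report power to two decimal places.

power ≈ 0.98

For two equal groups, power = Φ(d·√(n/2) − z_{α}).
d·√(n/2) = 0.79 × √(42/2) = 0.79 × 4.583 = 3.620.
z_β = 3.620 − 1.645 = 1.975.
Power = Φ(1.975) = 0.976.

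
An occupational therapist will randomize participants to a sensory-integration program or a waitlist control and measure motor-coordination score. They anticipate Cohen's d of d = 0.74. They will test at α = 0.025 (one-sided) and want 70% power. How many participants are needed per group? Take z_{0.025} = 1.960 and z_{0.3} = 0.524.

n = 23 per group

For two independent groups with equal n: n = 2·((z_{α} + z_β) / d)².
z_{α} + z_β = 1.960 + 0.524 = 2.484.
n = 2 × (2.484 / 0.74)² = 2 × 3.357² = 2 × 11.27 = 22.5.
Round up to the next whole participant.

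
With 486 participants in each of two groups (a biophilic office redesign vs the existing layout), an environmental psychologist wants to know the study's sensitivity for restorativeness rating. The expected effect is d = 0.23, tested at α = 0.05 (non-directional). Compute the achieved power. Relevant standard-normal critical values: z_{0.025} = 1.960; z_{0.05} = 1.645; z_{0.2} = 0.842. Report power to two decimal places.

For two equal groups, power = Φ(d·√(n/2) − z_{α/2}).
d·√(n/2) = 0.23 × √(486/2) = 0.23 × 15.588 = 3.585.
z_β = 3.585 − 1.960 = 1.625.
Power = Φ(1.625) = 0.948.

power ≈ 0.95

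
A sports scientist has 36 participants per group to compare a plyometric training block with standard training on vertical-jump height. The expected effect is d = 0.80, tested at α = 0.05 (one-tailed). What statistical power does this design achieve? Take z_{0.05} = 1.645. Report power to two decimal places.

For two equal groups, power = Φ(d·√(n/2) − z_{α}).
d·√(n/2) = 0.80 × √(36/2) = 0.80 × 4.243 = 3.394.
z_β = 3.394 − 1.645 = 1.749.
Power = Φ(1.749) = 0.960.

power ≈ 0.96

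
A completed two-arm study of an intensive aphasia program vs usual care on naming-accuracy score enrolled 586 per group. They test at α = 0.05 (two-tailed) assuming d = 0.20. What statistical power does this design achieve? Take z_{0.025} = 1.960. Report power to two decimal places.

power ≈ 0.93

For two equal groups, power = Φ(d·√(n/2) − z_{α/2}).
d·√(n/2) = 0.20 × √(586/2) = 0.20 × 17.117 = 3.423.
z_β = 3.423 − 1.960 = 1.463.
Power = Φ(1.463) = 0.928.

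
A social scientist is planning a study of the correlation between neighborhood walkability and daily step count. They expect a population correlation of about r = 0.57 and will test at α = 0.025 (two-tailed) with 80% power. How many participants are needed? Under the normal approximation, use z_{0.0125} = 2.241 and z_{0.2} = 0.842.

Fisher's z: C = ½·ln((1+r)/(1−r)) = ½·ln(3.6512) = 0.6475.
n = ((z_{α/2} + z_β)/C)² + 3.
(2.241 + 0.842) / 0.6475 = 3.083 / 0.6475 = 4.761.
n = 4.761² + 3 = 22.67 + 3 = 25.7.
Round up.

n = 26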